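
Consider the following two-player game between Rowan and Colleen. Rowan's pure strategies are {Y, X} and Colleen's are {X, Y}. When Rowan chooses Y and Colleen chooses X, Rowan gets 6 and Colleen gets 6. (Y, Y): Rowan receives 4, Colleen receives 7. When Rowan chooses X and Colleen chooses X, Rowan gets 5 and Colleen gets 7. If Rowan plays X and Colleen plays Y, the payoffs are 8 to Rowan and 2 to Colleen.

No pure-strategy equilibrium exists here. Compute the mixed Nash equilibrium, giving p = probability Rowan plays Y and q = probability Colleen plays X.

In a mixed equilibrium Colleen is indifferent between X and Y; this condition fixes p.
  Colleen's payoff from X: p·6 + (1−p)·7 = -p + 7
  Colleen's payoff from Y: p·7 + (1−p)·2 = 5p + 2
  -p + 7 = 5p + 2  ⇒  -6p = -5  ⇒  p = 5/6.
For Rowan to be willing to mix, Rowan must be indifferent between Y and X, which pins down Colleen's mix.
  Rowan's payoff from Y: q·6 + (1−q)·4 = 2q + 4
  Rowan's payoff from X: q·5 + (1−q)·8 = -3q + 8
  2q + 4 = -3q + 8  ⇒  5q = 4  ⇒  q = 4/5.

p = 5/6, q = 4/5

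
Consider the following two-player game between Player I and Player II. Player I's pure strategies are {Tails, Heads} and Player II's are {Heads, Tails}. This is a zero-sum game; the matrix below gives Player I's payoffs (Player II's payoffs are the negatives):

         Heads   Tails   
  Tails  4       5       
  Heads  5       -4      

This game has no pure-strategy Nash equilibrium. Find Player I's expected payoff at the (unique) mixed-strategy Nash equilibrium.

Player II's mix must leave Player I indifferent between Tails and Heads.
  Player I's payoff from Tails: q·4 + (1−q)·5 = -q + 5
  Player I's payoff from Heads: q·5 + (1−q)·(-4) = 9q - 4
  -q + 5 = 9q - 4  ⇒  -10q = -9  ⇒  q = 9/10.
At equilibrium Player I is indifferent across rows, so Player I's payoff equals the payoff from Tails: (9/10)·4 + (1/10)·5 = 41/10.

41/10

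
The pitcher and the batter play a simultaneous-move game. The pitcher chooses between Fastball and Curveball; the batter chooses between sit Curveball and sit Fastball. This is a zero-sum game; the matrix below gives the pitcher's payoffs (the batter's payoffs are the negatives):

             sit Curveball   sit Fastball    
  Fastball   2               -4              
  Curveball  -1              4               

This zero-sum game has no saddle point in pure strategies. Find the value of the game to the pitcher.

v = 4/11

In a mixed equilibrium the pitcher is indifferent between Fastball and Curveball; this condition fixes q.
  the pitcher's expected payoff from Fastball: q·2 + (1−q)·(-4) = 6q - 4
  the pitcher's expected payoff from Curveball: q·(-1) + (1−q)·4 = -5q + 4
  6q - 4 = -5q + 4  ⇒  11q = 8  ⇒  q = 8/11.
The value is the pitcher's expected payoff against this mix (using Fastball): (8/11)·2 + (3/11)·(-4) = 4/11.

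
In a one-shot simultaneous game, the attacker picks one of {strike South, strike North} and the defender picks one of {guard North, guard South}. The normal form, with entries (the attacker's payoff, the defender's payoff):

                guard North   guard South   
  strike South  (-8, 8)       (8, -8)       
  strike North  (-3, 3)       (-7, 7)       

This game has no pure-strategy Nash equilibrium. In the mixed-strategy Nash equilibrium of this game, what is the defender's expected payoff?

The defender's indifference between guard North and guard South determines the attacker's mixing probability p:
  the defender's payoff to guard North: p·8 + (1−p)·3 = 5p + 3
  the defender's payoff to guard South: p·(-8) + (1−p)·7 = -15p + 7
  5p + 3 = -15p + 7  ⇒  20p = 4  ⇒  p = 1/5.
At equilibrium the defender is indifferent across columns, so the defender's payoff equals the payoff from guard North: (1/5)·8 + (4/5)·3 = 4.

4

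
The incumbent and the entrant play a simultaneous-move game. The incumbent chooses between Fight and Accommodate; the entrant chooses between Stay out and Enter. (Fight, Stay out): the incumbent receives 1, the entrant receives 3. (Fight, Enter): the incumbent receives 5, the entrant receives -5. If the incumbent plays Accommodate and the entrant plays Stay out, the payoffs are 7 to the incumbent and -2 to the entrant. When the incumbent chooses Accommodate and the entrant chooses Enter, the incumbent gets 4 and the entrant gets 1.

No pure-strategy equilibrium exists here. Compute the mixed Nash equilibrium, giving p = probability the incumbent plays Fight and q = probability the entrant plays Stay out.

p = 3/11, q = 1/7

The incumbent's mix must leave the entrant indifferent between Stay out and Enter.
  the entrant's expected payoff from Stay out: p·3 + (1−p)·(-2) = 5p - 2
  the entrant's expected payoff from Enter: p·(-5) + (1−p)·1 = -6p + 1
  5p - 2 = -6p + 1  ⇒  11p = 3  ⇒  p = 3/11.
The incumbent's indifference between Fight and Accommodate determines the entrant's mixing probability q:
  the incumbent's payoff from Fight: q·1 + (1−q)·5 = -4q + 5
  the incumbent's payoff from Accommodate: q·7 + (1−q)·4 = 3q + 4
  -4q + 5 = 3q + 4  ⇒  -7q = -1  ⇒  q = 1/7.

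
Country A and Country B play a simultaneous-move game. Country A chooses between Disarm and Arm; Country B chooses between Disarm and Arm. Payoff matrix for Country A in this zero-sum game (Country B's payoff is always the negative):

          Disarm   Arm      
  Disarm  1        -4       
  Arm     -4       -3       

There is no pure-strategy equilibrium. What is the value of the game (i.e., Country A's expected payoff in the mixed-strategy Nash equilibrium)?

In a mixed equilibrium Country A is indifferent between Disarm and Arm; this condition fixes q.
  Country A's payoff to Disarm: q·1 + (1−q)·(-4) = 5q - 4
  Country A's payoff to Arm: q·(-4) + (1−q)·(-3) = -q - 3
  5q - 4 = -q - 3  ⇒  6q = 1  ⇒  q = 1/6.
The value is Country A's expected payoff against this mix (using Disarm): (1/6)·1 + (5/6)·(-4) = -19/6.

v = -19/6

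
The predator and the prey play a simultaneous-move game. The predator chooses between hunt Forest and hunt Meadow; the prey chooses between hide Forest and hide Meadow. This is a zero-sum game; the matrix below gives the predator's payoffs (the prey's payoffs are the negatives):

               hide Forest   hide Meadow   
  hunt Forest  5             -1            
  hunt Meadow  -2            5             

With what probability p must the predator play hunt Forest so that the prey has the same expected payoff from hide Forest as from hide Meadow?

The prey's indifference between hide Forest and hide Meadow determines the predator's mixing probability p:
  the prey's expected payoff from hide Forest: p·(-5) + (1−p)·2 = -7p + 2
  the prey's expected payoff from hide Meadow: p·1 + (1−p)·(-5) = 6p - 5
  -7p + 2 = 6p - 5  ⇒  -13p = -7  ⇒  p = 7/13.

p = 7/13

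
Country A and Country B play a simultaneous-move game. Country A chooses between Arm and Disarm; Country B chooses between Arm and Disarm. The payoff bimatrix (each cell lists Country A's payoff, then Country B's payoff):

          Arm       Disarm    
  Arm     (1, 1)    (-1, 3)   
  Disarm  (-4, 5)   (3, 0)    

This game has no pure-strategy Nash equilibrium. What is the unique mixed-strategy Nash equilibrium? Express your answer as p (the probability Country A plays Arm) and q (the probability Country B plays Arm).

p = 5/7, q = 4/9

For Country B to be willing to mix, Country B must be indifferent between Arm and Disarm, which pins down Country A's mix.
  Country B's payoff to Arm: p·1 + (1−p)·5 = -4p + 5
  Country B's payoff to Disarm: p·3 + (1−p)·0 = 3p
  -4p + 5 = 3p  ⇒  -7p = -5  ⇒  p = 5/7.
In a mixed equilibrium Country A is indifferent between Arm and Disarm; this condition fixes q.
  Country A's payoff from Arm: q·1 + (1−q)·(-1) = 2q - 1
  Country A's payoff from Disarm: q·(-4) + (1−q)·3 = -7q + 3
  2q - 1 = -7q + 3  ⇒  9q = 4  ⇒  q = 4/9.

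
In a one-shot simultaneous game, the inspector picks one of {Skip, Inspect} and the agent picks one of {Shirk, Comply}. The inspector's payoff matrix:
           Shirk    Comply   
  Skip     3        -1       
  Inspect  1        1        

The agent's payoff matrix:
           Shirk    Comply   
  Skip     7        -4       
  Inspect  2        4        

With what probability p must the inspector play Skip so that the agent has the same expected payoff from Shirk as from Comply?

In a mixed equilibrium the agent is indifferent between Shirk and Comply; this condition fixes p.
  the agent's expected payoff from Shirk: p·7 + (1−p)·2 = 5p + 2
  the agent's expected payoff from Comply: p·(-4) + (1−p)·4 = -8p + 4
  5p + 2 = -8p + 4  ⇒  13p = 2  ⇒  p = 2/13.

p = 2/13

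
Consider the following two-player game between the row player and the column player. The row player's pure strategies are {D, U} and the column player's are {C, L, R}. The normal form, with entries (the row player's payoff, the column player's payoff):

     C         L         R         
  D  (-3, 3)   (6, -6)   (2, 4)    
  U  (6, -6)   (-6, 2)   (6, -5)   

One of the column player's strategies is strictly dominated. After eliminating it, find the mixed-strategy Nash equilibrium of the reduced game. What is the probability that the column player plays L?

q = 1/4

The column player's strategy C is strictly dominated by R: 4 > 3 and -5 > -6. Eliminate C.
In a mixed equilibrium the row player is indifferent between D and U; this condition fixes q.
  the row player's payoff from D: q·6 + (1−q)·2 = 4q + 2
  the row player's payoff from U: q·(-6) + (1−q)·6 = -12q + 6
  4q + 2 = -12q + 6  ⇒  16q = 4  ⇒  q = 1/4.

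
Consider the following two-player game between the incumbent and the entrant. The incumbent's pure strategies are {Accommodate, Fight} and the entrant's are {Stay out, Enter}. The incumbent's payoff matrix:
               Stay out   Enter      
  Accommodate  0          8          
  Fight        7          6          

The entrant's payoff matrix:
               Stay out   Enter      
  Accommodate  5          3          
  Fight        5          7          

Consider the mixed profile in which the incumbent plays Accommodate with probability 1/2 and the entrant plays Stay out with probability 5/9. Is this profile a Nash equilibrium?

Given the entrant's mix q = 5/9, the incumbent's payoff from Accommodate is 32/9 but from Fight is 59/9. The incumbent strictly prefers Fight, so the incumbent would not mix.
So the proposed profile is not a Nash equilibrium.

No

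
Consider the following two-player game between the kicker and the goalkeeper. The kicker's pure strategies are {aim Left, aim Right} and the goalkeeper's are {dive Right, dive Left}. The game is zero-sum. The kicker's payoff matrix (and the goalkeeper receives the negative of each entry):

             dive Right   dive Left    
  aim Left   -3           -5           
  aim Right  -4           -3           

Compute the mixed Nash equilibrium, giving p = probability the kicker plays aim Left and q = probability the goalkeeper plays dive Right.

p = 1/3, q = 2/3

For the goalkeeper to be willing to mix, the goalkeeper must be indifferent between dive Right and dive Left, which pins down the kicker's mix.
  the goalkeeper's payoff from dive Right: p·3 + (1−p)·4 = -p + 4
  the goalkeeper's payoff from dive Left: p·5 + (1−p)·3 = 2p + 3
  -p + 4 = 2p + 3  ⇒  -3p = -1  ⇒  p = 1/3.
In a mixed equilibrium the kicker is indifferent between aim Left and aim Right; this condition fixes q.
  the kicker's payoff to aim Left: q·(-3) + (1−q)·(-5) = 2q - 5
  the kicker's payoff to aim Right: q·(-4) + (1−q)·(-3) = -q - 3
  2q - 5 = -q - 3  ⇒  3q = 2  ⇒  q = 2/3.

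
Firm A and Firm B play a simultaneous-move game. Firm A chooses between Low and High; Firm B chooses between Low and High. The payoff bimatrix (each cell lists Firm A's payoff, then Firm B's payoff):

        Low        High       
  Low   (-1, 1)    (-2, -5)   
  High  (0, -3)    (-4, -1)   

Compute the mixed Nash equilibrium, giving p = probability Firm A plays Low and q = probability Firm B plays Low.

p = 1/4, q = 2/3

Set Firm B's expected payoff from Low equal to that from High:
  Firm B's payoff from Low: p·1 + (1−p)·(-3) = 4p - 3
  Firm B's payoff from High: p·(-5) + (1−p)·(-1) = -4p - 1
  4p - 3 = -4p - 1  ⇒  8p = 2  ⇒  p = 1/4.
Firm A's indifference between Low and High determines Firm B's mixing probability q:
  Firm A's payoff to Low: q·(-1) + (1−q)·(-2) = q - 2
  Firm A's payoff to High: q·0 + (1−q)·(-4) = 4q - 4
  q - 2 = 4q - 4  ⇒  -3q = -2  ⇒  q = 2/3.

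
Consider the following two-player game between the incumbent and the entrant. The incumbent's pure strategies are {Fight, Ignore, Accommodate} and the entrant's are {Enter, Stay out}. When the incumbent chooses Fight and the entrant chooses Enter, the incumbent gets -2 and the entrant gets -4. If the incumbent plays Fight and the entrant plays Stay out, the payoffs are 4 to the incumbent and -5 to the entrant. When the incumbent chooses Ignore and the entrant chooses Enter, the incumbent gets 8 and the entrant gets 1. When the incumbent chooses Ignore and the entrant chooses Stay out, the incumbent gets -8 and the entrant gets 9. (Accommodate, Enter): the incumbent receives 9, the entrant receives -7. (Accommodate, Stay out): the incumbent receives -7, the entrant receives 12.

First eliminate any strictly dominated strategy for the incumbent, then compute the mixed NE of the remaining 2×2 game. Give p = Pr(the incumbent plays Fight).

p = 19/20

The incumbent's strategy Ignore is strictly dominated by Accommodate: 9 > 8 and -7 > -8. Eliminate Ignore.
The incumbent's mix must leave the entrant indifferent between Enter and Stay out.
  the entrant's payoff to Enter: p·(-4) + (1−p)·(-7) = 3p - 7
  the entrant's payoff to Stay out: p·(-5) + (1−p)·12 = -17p + 12
  3p - 7 = -17p + 12  ⇒  20p = 19  ⇒  p = 19/20.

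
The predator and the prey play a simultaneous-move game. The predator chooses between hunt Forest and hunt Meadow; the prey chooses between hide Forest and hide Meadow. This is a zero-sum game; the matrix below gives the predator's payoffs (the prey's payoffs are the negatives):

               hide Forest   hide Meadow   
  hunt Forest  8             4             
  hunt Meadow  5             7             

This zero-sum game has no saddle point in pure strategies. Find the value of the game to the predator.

For the predator to be willing to mix, the predator must be indifferent between hunt Forest and hunt Meadow, which pins down the prey's mix.
  the predator's expected payoff from hunt Forest: q·8 + (1−q)·4 = 4q + 4
  the predator's expected payoff from hunt Meadow: q·5 + (1−q)·7 = -2q + 7
  4q + 4 = -2q + 7  ⇒  6q = 3  ⇒  q = 1/2.
The value is the predator's expected payoff against this mix (using hunt Forest): (1/2)·8 + (1/2)·4 = 6.

v = 6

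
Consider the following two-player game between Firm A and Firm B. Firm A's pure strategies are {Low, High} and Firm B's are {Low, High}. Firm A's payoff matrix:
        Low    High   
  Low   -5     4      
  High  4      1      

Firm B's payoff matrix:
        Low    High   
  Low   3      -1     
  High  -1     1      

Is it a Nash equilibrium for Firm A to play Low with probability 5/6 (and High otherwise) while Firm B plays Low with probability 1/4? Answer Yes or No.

Given Firm A's mix p = 5/6, Firm B's payoff from Low is 7/3 but from High is -2/3. Firm B strictly prefers Low, so Firm B would not mix.
So the proposed profile is not a Nash equilibrium.

No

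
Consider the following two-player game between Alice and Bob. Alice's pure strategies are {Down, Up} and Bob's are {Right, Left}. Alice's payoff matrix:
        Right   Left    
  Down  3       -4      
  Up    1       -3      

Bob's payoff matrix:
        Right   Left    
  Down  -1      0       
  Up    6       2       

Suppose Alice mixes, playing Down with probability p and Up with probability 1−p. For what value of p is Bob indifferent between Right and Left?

p = 4/5

Bob's indifference between Right and Left determines Alice's mixing probability p:
  Bob's payoff to Right: p·(-1) + (1−p)·6 = -7p + 6
  Bob's payoff to Left: p·0 + (1−p)·2 = -2p + 2
  -7p + 6 = -2p + 2  ⇒  -5p = -4  ⇒  p = 4/5.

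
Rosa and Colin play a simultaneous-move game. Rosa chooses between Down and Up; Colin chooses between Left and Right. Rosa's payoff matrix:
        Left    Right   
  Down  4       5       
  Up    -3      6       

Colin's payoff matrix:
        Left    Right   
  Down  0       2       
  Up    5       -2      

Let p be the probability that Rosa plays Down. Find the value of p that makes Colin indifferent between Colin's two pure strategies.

p = 7/9

In a mixed equilibrium Colin is indifferent between Left and Right; this condition fixes p.
  Colin's payoff from Left: p·0 + (1−p)·5 = -5p + 5
  Colin's payoff from Right: p·2 + (1−p)·(-2) = 4p - 2
  -5p + 5 = 4p - 2  ⇒  -9p = -7  ⇒  p = 7/9.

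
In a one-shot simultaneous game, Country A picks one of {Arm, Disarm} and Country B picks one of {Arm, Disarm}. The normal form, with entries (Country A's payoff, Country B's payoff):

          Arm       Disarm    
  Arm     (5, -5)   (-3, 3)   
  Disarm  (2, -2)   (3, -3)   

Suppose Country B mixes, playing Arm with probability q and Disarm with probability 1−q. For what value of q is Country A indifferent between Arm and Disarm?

Country B's mix must leave Country A indifferent between Arm and Disarm.
  Country A's expected payoff from Arm: q·5 + (1−q)·(-3) = 8q - 3
  Country A's expected payoff from Disarm: q·2 + (1−q)·3 = -q + 3
  8q - 3 = -q + 3  ⇒  9q = 6  ⇒  q = 2/3.

q = 2/3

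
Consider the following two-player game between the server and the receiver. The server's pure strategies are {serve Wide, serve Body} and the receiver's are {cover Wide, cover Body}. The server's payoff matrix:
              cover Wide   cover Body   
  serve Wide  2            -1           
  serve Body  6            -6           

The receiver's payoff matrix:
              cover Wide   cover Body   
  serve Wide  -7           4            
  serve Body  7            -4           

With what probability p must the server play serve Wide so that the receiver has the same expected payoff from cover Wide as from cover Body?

p = 1/2

The server's mix must leave the receiver indifferent between cover Wide and cover Body.
  the receiver's expected payoff from cover Wide: p·(-7) + (1−p)·7 = -14p + 7
  the receiver's expected payoff from cover Body: p·4 + (1−p)·(-4) = 8p - 4
  -14p + 7 = 8p - 4  ⇒  -22p = -11  ⇒  p = 1/2.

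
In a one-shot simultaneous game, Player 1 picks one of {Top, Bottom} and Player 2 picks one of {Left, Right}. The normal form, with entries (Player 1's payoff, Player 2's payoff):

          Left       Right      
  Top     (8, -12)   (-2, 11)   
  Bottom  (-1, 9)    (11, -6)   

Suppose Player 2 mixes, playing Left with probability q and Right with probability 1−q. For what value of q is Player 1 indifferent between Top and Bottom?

Player 2's mix must leave Player 1 indifferent between Top and Bottom.
  Player 1's expected payoff from Top: q·8 + (1−q)·(-2) = 10q - 2
  Player 1's expected payoff from Bottom: q·(-1) + (1−q)·11 = -12q + 11
  10q - 2 = -12q + 11  ⇒  22q = 13  ⇒  q = 13/22.

q = 13/22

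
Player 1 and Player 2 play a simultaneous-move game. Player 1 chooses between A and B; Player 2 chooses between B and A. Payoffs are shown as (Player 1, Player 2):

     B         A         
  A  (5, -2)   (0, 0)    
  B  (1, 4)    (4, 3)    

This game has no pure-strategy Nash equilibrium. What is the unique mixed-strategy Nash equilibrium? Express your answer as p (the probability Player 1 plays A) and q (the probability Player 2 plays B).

p = 1/3, q = 1/2

For Player 2 to be willing to mix, Player 2 must be indifferent between B and A, which pins down Player 1's mix.
  Player 2's expected payoff from B: p·(-2) + (1−p)·4 = -6p + 4
  Player 2's expected payoff from A: p·0 + (1−p)·3 = -3p + 3
  -6p + 4 = -3p + 3  ⇒  -3p = -1  ⇒  p = 1/3.
Player 1's indifference between A and B determines Player 2's mixing probability q:
  Player 1's payoff from A: q·5 + (1−q)·0 = 5q
  Player 1's payoff from B: q·1 + (1−q)·4 = -3q + 4
  5q = -3q + 4  ⇒  8q = 4  ⇒  q = 1/2.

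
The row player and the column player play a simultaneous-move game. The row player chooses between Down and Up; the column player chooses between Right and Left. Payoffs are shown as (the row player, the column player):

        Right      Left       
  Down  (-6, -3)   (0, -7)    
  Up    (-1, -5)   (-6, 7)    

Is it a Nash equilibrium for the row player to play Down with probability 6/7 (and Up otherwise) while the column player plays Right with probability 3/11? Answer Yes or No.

No

Given the row player's mix p = 6/7, the column player's payoff from Right is -23/7 but from Left is -5. The column player strictly prefers Right, so the column player would not mix.
So the proposed profile is not a Nash equilibrium.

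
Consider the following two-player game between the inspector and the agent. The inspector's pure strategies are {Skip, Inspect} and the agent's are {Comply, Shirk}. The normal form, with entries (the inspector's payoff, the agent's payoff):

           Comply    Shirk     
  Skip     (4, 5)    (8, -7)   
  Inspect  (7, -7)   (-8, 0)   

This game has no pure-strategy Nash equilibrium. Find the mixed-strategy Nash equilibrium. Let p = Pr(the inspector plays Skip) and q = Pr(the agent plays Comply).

p = 7/19, q = 16/19

The inspector's mix must leave the agent indifferent between Comply and Shirk.
  the agent's payoff to Comply: p·5 + (1−p)·(-7) = 12p - 7
  the agent's payoff to Shirk: p·(-7) + (1−p)·0 = -7p
  12p - 7 = -7p  ⇒  19p = 7  ⇒  p = 7/19.
The agent's mix must leave the inspector indifferent between Skip and Inspect.
  the inspector's payoff to Skip: q·4 + (1−q)·8 = -4q + 8
  the inspector's payoff to Inspect: q·7 + (1−q)·(-8) = 15q - 8
  -4q + 8 = 15q - 8  ⇒  -19q = -16  ⇒  q = 16/19.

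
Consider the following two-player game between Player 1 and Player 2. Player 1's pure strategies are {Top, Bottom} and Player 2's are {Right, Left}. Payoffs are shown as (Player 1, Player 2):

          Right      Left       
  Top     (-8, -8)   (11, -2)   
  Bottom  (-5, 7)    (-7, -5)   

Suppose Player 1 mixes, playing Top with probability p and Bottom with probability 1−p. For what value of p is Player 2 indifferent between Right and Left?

Player 1's mix must leave Player 2 indifferent between Right and Left.
  Player 2's payoff to Right: p·(-8) + (1−p)·7 = -15p + 7
  Player 2's payoff to Left: p·(-2) + (1−p)·(-5) = 3p - 5
  -15p + 7 = 3p - 5  ⇒  -18p = -12  ⇒  p = 2/3.

p = 2/3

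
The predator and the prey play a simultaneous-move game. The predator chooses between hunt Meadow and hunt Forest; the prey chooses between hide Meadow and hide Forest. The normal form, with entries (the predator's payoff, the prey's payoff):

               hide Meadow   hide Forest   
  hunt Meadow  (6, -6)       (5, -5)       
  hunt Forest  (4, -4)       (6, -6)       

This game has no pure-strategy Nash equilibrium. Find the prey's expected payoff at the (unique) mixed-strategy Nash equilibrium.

-16/3

In a mixed equilibrium the prey is indifferent between hide Meadow and hide Forest; this condition fixes p.
  the prey's payoff from hide Meadow: p·(-6) + (1−p)·(-4) = -2p - 4
  the prey's payoff from hide Forest: p·(-5) + (1−p)·(-6) = p - 6
  -2p - 4 = p - 6  ⇒  -3p = -2  ⇒  p = 2/3.
At equilibrium the prey is indifferent across columns, so the prey's payoff equals the payoff from hide Meadow: (2/3)·(-6) + (1/3)·(-4) = -16/3.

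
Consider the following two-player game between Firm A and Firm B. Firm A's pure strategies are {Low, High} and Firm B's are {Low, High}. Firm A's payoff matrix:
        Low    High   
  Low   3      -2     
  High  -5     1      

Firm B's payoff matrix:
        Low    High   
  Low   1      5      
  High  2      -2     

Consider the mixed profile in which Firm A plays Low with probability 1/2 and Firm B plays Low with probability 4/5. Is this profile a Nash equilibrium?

No

Given Firm B's mix q = 4/5, Firm A's payoff from Low is 2 but from High is -19/5. Firm A strictly prefers Low, so Firm A would not mix.
So the proposed profile is not a Nash equilibrium.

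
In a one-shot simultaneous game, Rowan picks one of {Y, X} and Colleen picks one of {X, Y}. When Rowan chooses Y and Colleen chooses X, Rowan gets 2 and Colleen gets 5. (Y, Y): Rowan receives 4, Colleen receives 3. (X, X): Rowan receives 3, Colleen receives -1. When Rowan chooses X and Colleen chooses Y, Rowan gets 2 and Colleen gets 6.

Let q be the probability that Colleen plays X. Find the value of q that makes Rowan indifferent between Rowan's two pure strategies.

Colleen's mix must leave Rowan indifferent between Y and X.
  Rowan's expected payoff from Y: q·2 + (1−q)·4 = -2q + 4
  Rowan's expected payoff from X: q·3 + (1−q)·2 = q + 2
  -2q + 4 = q + 2  ⇒  -3q = -2  ⇒  q = 2/3.

q = 2/3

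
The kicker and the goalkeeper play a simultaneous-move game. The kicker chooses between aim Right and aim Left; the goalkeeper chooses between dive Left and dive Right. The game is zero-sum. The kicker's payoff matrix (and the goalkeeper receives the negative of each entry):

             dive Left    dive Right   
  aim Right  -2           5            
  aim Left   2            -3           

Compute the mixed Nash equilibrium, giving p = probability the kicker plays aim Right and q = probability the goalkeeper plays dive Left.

For the goalkeeper to be willing to mix, the goalkeeper must be indifferent between dive Left and dive Right, which pins down the kicker's mix.
  the goalkeeper's payoff from dive Left: p·2 + (1−p)·(-2) = 4p - 2
  the goalkeeper's payoff from dive Right: p·(-5) + (1−p)·3 = -8p + 3
  4p - 2 = -8p + 3  ⇒  12p = 5  ⇒  p = 5/12.
Set the kicker's expected payoff from aim Right equal to that from aim Left:
  the kicker's expected payoff from aim Right: q·(-2) + (1−q)·5 = -7q + 5
  the kicker's expected payoff from aim Left: q·2 + (1−q)·(-3) = 5q - 3
  -7q + 5 = 5q - 3  ⇒  -12q = -8  ⇒  q = 2/3.

p = 5/12, q = 2/3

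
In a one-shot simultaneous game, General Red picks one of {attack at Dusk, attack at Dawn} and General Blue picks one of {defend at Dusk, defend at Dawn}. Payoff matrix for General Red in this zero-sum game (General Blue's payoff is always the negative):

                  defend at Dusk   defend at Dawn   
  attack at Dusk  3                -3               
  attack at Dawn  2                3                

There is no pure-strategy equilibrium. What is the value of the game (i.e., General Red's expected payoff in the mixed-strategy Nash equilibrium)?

Set General Red's expected payoff from attack at Dusk equal to that from attack at Dawn:
  General Red's payoff from attack at Dusk: q·3 + (1−q)·(-3) = 6q - 3
  General Red's payoff from attack at Dawn: q·2 + (1−q)·3 = -q + 3
  6q - 3 = -q + 3  ⇒  7q = 6  ⇒  q = 6/7.
The value is General Red's expected payoff against this mix (using attack at Dusk): (6/7)·3 + (1/7)·(-3) = 15/7.

v = 15/7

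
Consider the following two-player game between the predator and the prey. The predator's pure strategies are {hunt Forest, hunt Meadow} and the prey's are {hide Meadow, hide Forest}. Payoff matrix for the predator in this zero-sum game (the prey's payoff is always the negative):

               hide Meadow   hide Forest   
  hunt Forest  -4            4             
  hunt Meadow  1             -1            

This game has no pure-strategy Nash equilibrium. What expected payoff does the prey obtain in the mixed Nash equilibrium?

0

The predator's mix must leave the prey indifferent between hide Meadow and hide Forest.
  the prey's expected payoff from hide Meadow: p·4 + (1−p)·(-1) = 5p - 1
  the prey's expected payoff from hide Forest: p·(-4) + (1−p)·1 = -5p + 1
  5p - 1 = -5p + 1  ⇒  10p = 2  ⇒  p = 1/5.
At equilibrium the prey is indifferent across columns, so the prey's payoff equals the payoff from hide Meadow: (1/5)·4 + (4/5)·(-1) = 0.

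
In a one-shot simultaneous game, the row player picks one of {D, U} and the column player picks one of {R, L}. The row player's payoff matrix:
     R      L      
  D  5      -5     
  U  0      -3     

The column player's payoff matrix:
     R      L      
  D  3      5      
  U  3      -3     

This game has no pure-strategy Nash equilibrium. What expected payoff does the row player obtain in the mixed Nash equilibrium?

-15/7

The column player's mix must leave the row player indifferent between D and U.
  the row player's expected payoff from D: q·5 + (1−q)·(-5) = 10q - 5
  the row player's expected payoff from U: q·0 + (1−q)·(-3) = 3q - 3
  10q - 5 = 3q - 3  ⇒  7q = 2  ⇒  q = 2/7.
At equilibrium the row player is indifferent across rows, so the row player's payoff equals the payoff from D: (2/7)·5 + (5/7)·(-5) = -15/7.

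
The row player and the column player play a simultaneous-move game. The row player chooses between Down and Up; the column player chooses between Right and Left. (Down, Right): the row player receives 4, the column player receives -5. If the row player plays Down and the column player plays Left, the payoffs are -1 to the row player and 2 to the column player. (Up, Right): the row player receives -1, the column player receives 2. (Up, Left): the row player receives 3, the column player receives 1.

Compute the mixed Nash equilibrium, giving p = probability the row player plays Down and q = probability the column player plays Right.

For the column player to be willing to mix, the column player must be indifferent between Right and Left, which pins down the row player's mix.
  the column player's payoff from Right: p·(-5) + (1−p)·2 = -7p + 2
  the column player's payoff from Left: p·2 + (1−p)·1 = p + 1
  -7p + 2 = p + 1  ⇒  -8p = -1  ⇒  p = 1/8.
The row player's indifference between Down and Up determines the column player's mixing probability q:
  the row player's expected payoff from Down: q·4 + (1−q)·(-1) = 5q - 1
  the row player's expected payoff from Up: q·(-1) + (1−q)·3 = -4q + 3
  5q - 1 = -4q + 3  ⇒  9q = 4  ⇒  q = 4/9.

p = 1/8, q = 4/9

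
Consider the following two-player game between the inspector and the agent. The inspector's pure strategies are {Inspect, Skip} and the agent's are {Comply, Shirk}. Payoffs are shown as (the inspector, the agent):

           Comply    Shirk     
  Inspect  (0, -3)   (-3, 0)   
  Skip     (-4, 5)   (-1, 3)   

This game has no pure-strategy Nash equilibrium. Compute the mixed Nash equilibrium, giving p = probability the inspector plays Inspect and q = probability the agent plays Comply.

Set the agent's expected payoff from Comply equal to that from Shirk:
  the agent's expected payoff from Comply: p·(-3) + (1−p)·5 = -8p + 5
  the agent's expected payoff from Shirk: p·0 + (1−p)·3 = -3p + 3
  -8p + 5 = -3p + 3  ⇒  -5p = -2  ⇒  p = 2/5.
The inspector's indifference between Inspect and Skip determines the agent's mixing probability q:
  the inspector's payoff to Inspect: q·0 + (1−q)·(-3) = 3q - 3
  the inspector's payoff to Skip: q·(-4) + (1−q)·(-1) = -3q - 1
  3q - 3 = -3q - 1  ⇒  6q = 2  ⇒  q = 1/3.

p = 2/5, q = 1/3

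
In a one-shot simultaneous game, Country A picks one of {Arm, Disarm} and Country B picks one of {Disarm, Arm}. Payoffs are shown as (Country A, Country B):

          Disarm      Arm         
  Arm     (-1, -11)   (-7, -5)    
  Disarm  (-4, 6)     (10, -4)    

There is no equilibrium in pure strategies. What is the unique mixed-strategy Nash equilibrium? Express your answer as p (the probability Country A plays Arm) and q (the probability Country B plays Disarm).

p = 5/8, q = 17/20

In a mixed equilibrium Country B is indifferent between Disarm and Arm; this condition fixes p.
  Country B's expected payoff from Disarm: p·(-11) + (1−p)·6 = -17p + 6
  Country B's expected payoff from Arm: p·(-5) + (1−p)·(-4) = -p - 4
  -17p + 6 = -p - 4  ⇒  -16p = -10  ⇒  p = 5/8.
In a mixed equilibrium Country A is indifferent between Arm and Disarm; this condition fixes q.
  Country A's payoff to Arm: q·(-1) + (1−q)·(-7) = 6q - 7
  Country A's payoff to Disarm: q·(-4) + (1−q)·10 = -14q + 10
  6q - 7 = -14q + 10  ⇒  20q = 17  ⇒  q = 17/20.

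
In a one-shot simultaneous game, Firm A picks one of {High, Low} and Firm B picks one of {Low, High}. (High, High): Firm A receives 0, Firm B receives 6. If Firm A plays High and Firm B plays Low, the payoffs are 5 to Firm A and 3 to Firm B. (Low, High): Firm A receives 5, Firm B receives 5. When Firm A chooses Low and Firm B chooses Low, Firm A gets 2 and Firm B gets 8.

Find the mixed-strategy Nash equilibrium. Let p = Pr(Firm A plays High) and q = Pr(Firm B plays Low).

p = 1/2, q = 5/8

Set Firm B's expected payoff from Low equal to that from High:
  Firm B's payoff to Low: p·3 + (1−p)·8 = -5p + 8
  Firm B's payoff to High: p·6 + (1−p)·5 = p + 5
  -5p + 8 = p + 5  ⇒  -6p = -3  ⇒  p = 1/2.
Firm B's mix must leave Firm A indifferent between High and Low.
  Firm A's payoff from High: q·5 + (1−q)·0 = 5q
  Firm A's payoff from Low: q·2 + (1−q)·5 = -3q + 5
  5q = -3q + 5  ⇒  8q = 5  ⇒  q = 5/8.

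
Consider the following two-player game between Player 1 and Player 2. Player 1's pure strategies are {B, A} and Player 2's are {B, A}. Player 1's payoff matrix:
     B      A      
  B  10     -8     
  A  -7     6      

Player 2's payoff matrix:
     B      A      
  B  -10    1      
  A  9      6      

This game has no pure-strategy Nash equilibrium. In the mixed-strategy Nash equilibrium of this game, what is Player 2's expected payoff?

For Player 2 to be willing to mix, Player 2 must be indifferent between B and A, which pins down Player 1's mix.
  Player 2's payoff from B: p·(-10) + (1−p)·9 = -19p + 9
  Player 2's payoff from A: p·1 + (1−p)·6 = -5p + 6
  -19p + 9 = -5p + 6  ⇒  -14p = -3  ⇒  p = 3/14.
At equilibrium Player 2 is indifferent across columns, so Player 2's payoff equals the payoff from B: (3/14)·(-10) + (11/14)·9 = 69/14.

69/14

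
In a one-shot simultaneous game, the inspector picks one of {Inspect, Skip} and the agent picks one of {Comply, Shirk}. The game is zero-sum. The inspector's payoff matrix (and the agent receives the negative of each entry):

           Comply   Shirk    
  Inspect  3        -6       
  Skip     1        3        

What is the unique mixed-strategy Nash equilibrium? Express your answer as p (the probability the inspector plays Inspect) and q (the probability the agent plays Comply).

The inspector's mix must leave the agent indifferent between Comply and Shirk.
  the agent's payoff to Comply: p·(-3) + (1−p)·(-1) = -2p - 1
  the agent's payoff to Shirk: p·6 + (1−p)·(-3) = 9p - 3
  -2p - 1 = 9p - 3  ⇒  -11p = -2  ⇒  p = 2/11.
The agent's mix must leave the inspector indifferent between Inspect and Skip.
  the inspector's expected payoff from Inspect: q·3 + (1−q)·(-6) = 9q - 6
  the inspector's expected payoff from Skip: q·1 + (1−q)·3 = -2q + 3
  9q - 6 = -2q + 3  ⇒  11q = 9  ⇒  q = 9/11.

p = 2/11, q = 9/11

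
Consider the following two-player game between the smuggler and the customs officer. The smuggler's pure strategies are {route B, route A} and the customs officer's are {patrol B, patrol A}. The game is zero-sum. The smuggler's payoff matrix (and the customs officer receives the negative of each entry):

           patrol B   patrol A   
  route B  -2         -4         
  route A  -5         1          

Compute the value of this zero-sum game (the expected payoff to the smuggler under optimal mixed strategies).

v = -11/4

The smuggler's indifference between route B and route A determines the customs officer's mixing probability q:
  the smuggler's expected payoff from route B: q·(-2) + (1−q)·(-4) = 2q - 4
  the smuggler's expected payoff from route A: q·(-5) + (1−q)·1 = -6q + 1
  2q - 4 = -6q + 1  ⇒  8q = 5  ⇒  q = 5/8.
The value is the smuggler's expected payoff against this mix (using route B): (5/8)·(-2) + (3/8)·(-4) = -11/4.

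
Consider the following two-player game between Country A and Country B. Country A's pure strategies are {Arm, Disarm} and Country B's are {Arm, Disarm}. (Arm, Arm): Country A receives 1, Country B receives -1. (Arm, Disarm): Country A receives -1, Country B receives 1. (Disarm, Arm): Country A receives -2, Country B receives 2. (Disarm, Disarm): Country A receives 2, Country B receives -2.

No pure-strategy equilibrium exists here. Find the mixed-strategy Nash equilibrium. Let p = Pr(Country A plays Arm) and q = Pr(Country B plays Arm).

p = 2/3, q = 1/2

For Country B to be willing to mix, Country B must be indifferent between Arm and Disarm, which pins down Country A's mix.
  Country B's payoff to Arm: p·(-1) + (1−p)·2 = -3p + 2
  Country B's payoff to Disarm: p·1 + (1−p)·(-2) = 3p - 2
  -3p + 2 = 3p - 2  ⇒  -6p = -4  ⇒  p = 2/3.
Country A's indifference between Arm and Disarm determines Country B's mixing probability q:
  Country A's payoff to Arm: q·1 + (1−q)·(-1) = 2q - 1
  Country A's payoff to Disarm: q·(-2) + (1−q)·2 = -4q + 2
  2q - 1 = -4q + 2  ⇒  6q = 3  ⇒  q = 1/2.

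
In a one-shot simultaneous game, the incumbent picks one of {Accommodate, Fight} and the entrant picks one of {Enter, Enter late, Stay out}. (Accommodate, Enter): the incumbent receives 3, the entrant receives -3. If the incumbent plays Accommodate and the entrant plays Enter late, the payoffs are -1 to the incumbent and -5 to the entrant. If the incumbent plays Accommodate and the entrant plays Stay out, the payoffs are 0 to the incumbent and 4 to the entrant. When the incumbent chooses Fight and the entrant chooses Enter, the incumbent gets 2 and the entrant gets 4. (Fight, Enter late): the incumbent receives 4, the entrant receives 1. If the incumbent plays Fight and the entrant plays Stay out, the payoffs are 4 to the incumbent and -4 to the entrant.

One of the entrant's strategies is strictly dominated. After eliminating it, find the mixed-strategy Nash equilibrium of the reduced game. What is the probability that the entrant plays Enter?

q = 4/5

The entrant's strategy Enter late is strictly dominated by Enter: -3 > -5 and 4 > 1. Eliminate Enter late.
In a mixed equilibrium the incumbent is indifferent between Accommodate and Fight; this condition fixes q.
  the incumbent's expected payoff from Accommodate: q·3 + (1−q)·0 = 3q
  the incumbent's expected payoff from Fight: q·2 + (1−q)·4 = -2q + 4
  3q = -2q + 4  ⇒  5q = 4  ⇒  q = 4/5.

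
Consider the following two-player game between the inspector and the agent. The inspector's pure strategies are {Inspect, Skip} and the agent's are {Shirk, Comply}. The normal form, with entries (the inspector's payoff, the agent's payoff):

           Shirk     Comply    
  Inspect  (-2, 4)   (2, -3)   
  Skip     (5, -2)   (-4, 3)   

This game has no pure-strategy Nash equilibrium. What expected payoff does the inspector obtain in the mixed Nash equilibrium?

For the inspector to be willing to mix, the inspector must be indifferent between Inspect and Skip, which pins down the agent's mix.
  the inspector's payoff from Inspect: q·(-2) + (1−q)·2 = -4q + 2
  the inspector's payoff from Skip: q·5 + (1−q)·(-4) = 9q - 4
  -4q + 2 = 9q - 4  ⇒  -13q = -6  ⇒  q = 6/13.
At equilibrium the inspector is indifferent across rows, so the inspector's payoff equals the payoff from Inspect: (6/13)·(-2) + (7/13)·2 = 2/13.

2/13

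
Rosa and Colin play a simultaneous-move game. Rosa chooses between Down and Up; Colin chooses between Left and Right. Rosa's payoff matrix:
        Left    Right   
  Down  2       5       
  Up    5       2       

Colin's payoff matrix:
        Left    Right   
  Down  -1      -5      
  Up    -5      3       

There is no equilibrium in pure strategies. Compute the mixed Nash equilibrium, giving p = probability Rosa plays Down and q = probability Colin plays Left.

Colin's indifference between Left and Right determines Rosa's mixing probability p:
  Colin's expected payoff from Left: p·(-1) + (1−p)·(-5) = 4p - 5
  Colin's expected payoff from Right: p·(-5) + (1−p)·3 = -8p + 3
  4p - 5 = -8p + 3  ⇒  12p = 8  ⇒  p = 2/3.
Rosa's indifference between Down and Up determines Colin's mixing probability q:
  Rosa's expected payoff from Down: q·2 + (1−q)·5 = -3q + 5
  Rosa's expected payoff from Up: q·5 + (1−q)·2 = 3q + 2
  -3q + 5 = 3q + 2  ⇒  -6q = -3  ⇒  q = 1/2.

p = 2/3, q = 1/2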